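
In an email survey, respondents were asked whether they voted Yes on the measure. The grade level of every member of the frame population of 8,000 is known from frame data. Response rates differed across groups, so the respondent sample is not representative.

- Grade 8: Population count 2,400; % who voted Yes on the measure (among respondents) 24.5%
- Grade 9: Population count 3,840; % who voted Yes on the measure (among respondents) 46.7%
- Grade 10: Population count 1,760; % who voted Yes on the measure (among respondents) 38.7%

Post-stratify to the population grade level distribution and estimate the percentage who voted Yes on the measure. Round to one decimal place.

Each cell contributes population-share × respondent value:
  Grade 8: (2,400/8,000) × 24.5 = 7.35
  Grade 9: (3,840/8,000) × 46.7 = 22.416
  Grade 10: (1,760/8,000) × 38.7 = 8.514
Post-stratified estimate = 38.28 → 38.3%.

38.3%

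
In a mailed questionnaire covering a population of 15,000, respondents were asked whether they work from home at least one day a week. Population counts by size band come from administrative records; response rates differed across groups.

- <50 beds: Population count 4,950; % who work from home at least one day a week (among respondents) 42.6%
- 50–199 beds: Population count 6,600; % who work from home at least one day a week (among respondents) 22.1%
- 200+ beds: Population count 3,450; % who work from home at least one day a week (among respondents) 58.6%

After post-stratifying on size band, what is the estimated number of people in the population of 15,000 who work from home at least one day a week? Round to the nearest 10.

5,590

Apply each group's respondent rate to its population count:
  <50 beds: 4,950 × 42.6% = 2108.7
  50–199 beds: 6,600 × 22.1% = 1458.6
  200+ beds: 3,450 × 58.6% = 2021.7
Estimated total = 5589 → 5,590.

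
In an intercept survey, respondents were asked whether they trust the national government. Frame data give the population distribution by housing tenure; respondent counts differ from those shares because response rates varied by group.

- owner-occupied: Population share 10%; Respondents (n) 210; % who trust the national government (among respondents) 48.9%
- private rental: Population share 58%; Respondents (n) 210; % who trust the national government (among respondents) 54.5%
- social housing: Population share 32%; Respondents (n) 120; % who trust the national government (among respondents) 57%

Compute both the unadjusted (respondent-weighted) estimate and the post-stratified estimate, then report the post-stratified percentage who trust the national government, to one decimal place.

54.7%

Unadjusted (pooled respondent) estimate weights by respondent counts:
  (210/540)×48.9 + (210/540)×54.5 + (120/540)×57 = 52.8778%
Post-stratifying to population shares instead:
  0.1×48.9 + 0.58×54.5 + 0.32×57 = 54.74%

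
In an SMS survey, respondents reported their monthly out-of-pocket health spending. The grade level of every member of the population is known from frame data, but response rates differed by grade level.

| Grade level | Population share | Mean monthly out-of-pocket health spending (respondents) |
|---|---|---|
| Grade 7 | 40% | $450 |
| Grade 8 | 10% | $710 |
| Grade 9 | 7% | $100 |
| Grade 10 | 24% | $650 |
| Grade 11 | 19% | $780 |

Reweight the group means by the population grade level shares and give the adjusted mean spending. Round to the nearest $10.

$560

Each cell contributes population-share × respondent value:
  Grade 7: 0.4 × 450 = 180
  Grade 8: 0.1 × 710 = 71
  Grade 9: 0.07 × 100 = 7
  Grade 10: 0.24 × 650 = 156
  Grade 11: 0.19 × 780 = 148.2
Post-stratified estimate = 562.2 → $560.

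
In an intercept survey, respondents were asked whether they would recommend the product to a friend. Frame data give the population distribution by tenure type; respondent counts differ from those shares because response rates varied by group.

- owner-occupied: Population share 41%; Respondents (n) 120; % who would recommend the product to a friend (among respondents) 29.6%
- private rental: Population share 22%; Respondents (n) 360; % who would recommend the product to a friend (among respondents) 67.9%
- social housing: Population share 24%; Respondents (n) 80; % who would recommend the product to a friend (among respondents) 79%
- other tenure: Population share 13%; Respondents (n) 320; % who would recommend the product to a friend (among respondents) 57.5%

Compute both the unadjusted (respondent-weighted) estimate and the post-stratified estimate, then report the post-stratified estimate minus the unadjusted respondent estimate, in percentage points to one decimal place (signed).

-6.4 percentage points

Unadjusted (pooled respondent) estimate weights by respondent counts:
  (120/880)×29.6 + (360/880)×67.9 + (80/880)×79 + (320/880)×57.5 = 59.9045%
Post-stratifying to population shares instead:
  0.41×29.6 + 0.22×67.9 + 0.24×79 + 0.13×57.5 = 53.509%
Difference = 53.509 − 59.9045 = -6.3955 pp.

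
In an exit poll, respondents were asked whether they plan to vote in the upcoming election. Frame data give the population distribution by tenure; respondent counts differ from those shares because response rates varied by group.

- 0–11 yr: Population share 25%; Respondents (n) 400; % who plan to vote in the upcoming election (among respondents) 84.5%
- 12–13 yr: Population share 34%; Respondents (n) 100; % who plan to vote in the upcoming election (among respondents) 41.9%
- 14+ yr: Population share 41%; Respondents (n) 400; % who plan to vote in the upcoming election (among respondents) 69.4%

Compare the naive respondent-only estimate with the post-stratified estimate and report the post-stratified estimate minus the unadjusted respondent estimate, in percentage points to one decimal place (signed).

Without adjustment, the pooled respondent share is:
  (400/900)×84.5 + (100/900)×41.9 + (400/900)×69.4 = 73.0556%
Post-stratifying to population shares instead:
  0.25×84.5 + 0.34×41.9 + 0.41×69.4 = 63.825%
Difference = 63.825 − 73.0556 = -9.2306 pp.

-9.2 percentage points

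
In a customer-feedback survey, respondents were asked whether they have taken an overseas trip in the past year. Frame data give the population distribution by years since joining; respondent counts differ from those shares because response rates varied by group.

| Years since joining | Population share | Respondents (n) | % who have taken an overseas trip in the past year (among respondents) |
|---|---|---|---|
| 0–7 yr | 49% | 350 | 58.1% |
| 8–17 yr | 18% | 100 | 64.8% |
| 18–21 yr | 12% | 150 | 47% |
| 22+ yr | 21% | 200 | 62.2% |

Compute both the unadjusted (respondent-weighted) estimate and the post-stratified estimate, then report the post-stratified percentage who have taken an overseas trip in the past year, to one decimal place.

58.8%

Unadjusted (pooled respondent) estimate weights by respondent counts:
  (350/800)×58.1 + (100/800)×64.8 + (150/800)×47 + (200/800)×62.2 = 57.8813%
Post-stratified estimate weights by population shares:
  0.49×58.1 + 0.18×64.8 + 0.12×47 + 0.21×62.2 = 58.835%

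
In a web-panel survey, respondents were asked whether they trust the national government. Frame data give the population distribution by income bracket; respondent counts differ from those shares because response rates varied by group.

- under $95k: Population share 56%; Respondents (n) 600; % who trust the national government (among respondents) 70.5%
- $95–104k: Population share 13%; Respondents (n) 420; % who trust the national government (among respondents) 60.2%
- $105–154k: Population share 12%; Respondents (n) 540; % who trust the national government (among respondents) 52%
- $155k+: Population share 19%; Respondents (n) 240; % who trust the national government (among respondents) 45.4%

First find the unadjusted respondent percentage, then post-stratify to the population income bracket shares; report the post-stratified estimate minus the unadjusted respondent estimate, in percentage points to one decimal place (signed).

+3.0 percentage points

Naive respondent-only estimate (weights = respondent counts):
  (600/1800)×70.5 + (420/1800)×60.2 + (540/1800)×52 + (240/1800)×45.4 = 59.2%
Post-stratified estimate weights by population shares:
  0.56×70.5 + 0.13×60.2 + 0.12×52 + 0.19×45.4 = 62.172%
Difference = 62.172 − 59.2 = 2.972 pp.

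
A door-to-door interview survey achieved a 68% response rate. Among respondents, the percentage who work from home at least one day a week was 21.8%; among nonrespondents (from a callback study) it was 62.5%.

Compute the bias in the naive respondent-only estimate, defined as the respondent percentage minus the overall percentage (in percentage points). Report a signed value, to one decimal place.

Nonresponse fraction = 1 − 0.68 = 0.32.
Bias = (nonresponse fraction) × (respondent percentage − nonrespondent percentage)
     = 0.32 × (21.8 − 62.5) = 0.32 × -40.7 = -13.024.

-13.0 percentage points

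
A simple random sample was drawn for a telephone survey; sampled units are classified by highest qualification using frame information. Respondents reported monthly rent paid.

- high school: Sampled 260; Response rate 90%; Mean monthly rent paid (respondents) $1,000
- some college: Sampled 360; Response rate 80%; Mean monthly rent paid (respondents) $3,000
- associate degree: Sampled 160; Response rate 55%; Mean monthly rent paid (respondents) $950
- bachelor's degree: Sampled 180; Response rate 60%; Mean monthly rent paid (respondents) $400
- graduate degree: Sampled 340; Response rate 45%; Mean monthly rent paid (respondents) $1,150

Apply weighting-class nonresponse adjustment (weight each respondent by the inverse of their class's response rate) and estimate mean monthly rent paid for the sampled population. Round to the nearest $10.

$1,500

Weighting each respondent by the inverse class response rate inflates each class back to its sampled size, so the class weight is n_sampled:
  high school: 260 × 1000 = 260,000
  some college: 360 × 3000 = 1,080,000
  associate degree: 160 × 950 = 152,000
  bachelor's degree: 180 × 400 = 72,000
  graduate degree: 340 × 1150 = 391,000
Adjusted estimate = 1,955,000 / 1,300 = 1503.85 → $1,500.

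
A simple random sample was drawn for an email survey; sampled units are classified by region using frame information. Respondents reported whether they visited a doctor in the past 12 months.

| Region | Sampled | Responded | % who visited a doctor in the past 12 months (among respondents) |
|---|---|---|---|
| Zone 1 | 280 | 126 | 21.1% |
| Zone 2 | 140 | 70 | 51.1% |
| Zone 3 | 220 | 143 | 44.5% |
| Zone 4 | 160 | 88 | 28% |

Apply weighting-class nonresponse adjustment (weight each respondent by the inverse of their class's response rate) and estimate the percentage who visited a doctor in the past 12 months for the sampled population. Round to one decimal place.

Response rates by class: Zone 1 126/280 = 45%, Zone 2 70/140 = 50%, Zone 3 143/220 = 65%, Zone 4 88/160 = 55%.
Weighting each respondent by the inverse class response rate inflates each class back to its sampled size, so the class weight is n_sampled:
  Zone 1: 280 × 21.1 = 5908
  Zone 2: 140 × 51.1 = 7154
  Zone 3: 220 × 44.5 = 9790
  Zone 4: 160 × 28 = 4480
Adjusted estimate = 27,332 / 800 = 34.165 → 34.2%.

34.2%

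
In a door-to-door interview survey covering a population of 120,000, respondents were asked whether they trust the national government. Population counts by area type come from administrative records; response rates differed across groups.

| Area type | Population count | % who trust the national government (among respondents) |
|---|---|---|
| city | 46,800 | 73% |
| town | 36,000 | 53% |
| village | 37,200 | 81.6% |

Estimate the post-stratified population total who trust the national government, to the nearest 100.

Apply each group's respondent rate to its population count:
  city: 46,800 × 73% = 34,164
  town: 36,000 × 53% = 19,080
  village: 37,200 × 81.6% = 30355.2
Estimated total = 83599.2 → 83,600.

83,600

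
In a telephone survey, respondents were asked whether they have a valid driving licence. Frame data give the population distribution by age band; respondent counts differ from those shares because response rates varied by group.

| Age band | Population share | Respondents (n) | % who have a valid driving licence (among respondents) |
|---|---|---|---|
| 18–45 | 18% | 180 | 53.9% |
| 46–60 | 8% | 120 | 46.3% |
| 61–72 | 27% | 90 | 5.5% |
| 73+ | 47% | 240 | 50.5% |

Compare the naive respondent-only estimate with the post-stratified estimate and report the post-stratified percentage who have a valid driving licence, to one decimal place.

Unadjusted (pooled respondent) estimate weights by respondent counts:
  (180/630)×53.9 + (120/630)×46.3 + (90/630)×5.5 + (240/630)×50.5 = 44.2429%
Post-stratifying to population shares instead:
  0.18×53.9 + 0.08×46.3 + 0.27×5.5 + 0.47×50.5 = 38.626%

38.6%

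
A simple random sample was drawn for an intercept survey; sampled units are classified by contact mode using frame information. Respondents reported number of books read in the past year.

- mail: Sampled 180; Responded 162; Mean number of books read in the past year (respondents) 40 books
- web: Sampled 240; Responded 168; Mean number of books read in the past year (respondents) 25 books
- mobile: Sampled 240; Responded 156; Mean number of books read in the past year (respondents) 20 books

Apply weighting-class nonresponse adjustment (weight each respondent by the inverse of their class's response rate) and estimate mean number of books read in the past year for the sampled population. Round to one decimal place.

Response rates by class: mail 162/180 = 90%, web 168/240 = 70%, mobile 156/240 = 65%.
Weighting each respondent by the inverse class response rate inflates each class back to its sampled size, so the class weight is n_sampled:
  mail: 180 × 40 = 7200
  web: 240 × 25 = 6000
  mobile: 240 × 20 = 4800
Adjusted estimate = 18,000 / 660 = 27.2727 → 27.3.

27.3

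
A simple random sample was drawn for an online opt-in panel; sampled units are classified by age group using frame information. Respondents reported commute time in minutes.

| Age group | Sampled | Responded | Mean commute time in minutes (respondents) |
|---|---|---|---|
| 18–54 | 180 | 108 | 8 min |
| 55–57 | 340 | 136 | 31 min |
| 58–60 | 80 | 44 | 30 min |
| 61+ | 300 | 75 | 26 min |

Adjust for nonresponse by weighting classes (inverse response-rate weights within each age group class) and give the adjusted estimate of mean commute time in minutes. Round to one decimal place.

Response rates by class: 18–54 108/180 = 60%, 55–57 136/340 = 40%, 58–60 44/80 = 55%, 61+ 75/300 = 25%.
Each respondent's weight = sampled/responded in their class; summing within a class gives n_sampled, so:
  18–54: 180 × 8 = 1440
  55–57: 340 × 31 = 10,540
  58–60: 80 × 30 = 2400
  61+: 300 × 26 = 7800
Adjusted estimate = 22,180 / 900 = 24.6444 → 24.6.

24.6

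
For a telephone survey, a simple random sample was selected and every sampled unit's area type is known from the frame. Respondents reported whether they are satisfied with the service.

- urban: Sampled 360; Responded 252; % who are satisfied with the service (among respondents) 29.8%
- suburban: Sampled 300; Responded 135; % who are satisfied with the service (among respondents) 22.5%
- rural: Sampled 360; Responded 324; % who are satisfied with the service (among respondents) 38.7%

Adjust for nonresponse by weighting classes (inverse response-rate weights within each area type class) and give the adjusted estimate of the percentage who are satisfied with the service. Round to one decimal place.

30.8%

Response rates by class: urban 252/360 = 70%, suburban 135/300 = 45%, rural 324/360 = 90%.
Each respondent's weight = sampled/responded in their class; summing within a class gives n_sampled, so:
  urban: 360 × 29.8 = 10,728
  suburban: 300 × 22.5 = 6750
  rural: 360 × 38.7 = 13932
Adjusted estimate = 31,410 / 1,020 = 30.7941 → 30.8%.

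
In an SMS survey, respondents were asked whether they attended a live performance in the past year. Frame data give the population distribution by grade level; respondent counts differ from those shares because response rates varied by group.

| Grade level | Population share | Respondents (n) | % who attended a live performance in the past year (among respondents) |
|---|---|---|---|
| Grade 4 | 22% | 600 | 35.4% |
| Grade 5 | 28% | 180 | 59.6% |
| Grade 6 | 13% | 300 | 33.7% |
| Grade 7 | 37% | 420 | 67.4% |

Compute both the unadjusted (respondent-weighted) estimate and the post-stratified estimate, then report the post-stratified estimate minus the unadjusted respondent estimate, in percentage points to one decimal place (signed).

Naive respondent-only estimate (weights = respondent counts):
  (600/1500)×35.4 + (180/1500)×59.6 + (300/1500)×33.7 + (420/1500)×67.4 = 46.924%
Post-stratifying to population shares instead:
  0.22×35.4 + 0.28×59.6 + 0.13×33.7 + 0.37×67.4 = 53.795%
Difference = 53.795 − 46.924 = 6.871 pp.

+6.9 percentage points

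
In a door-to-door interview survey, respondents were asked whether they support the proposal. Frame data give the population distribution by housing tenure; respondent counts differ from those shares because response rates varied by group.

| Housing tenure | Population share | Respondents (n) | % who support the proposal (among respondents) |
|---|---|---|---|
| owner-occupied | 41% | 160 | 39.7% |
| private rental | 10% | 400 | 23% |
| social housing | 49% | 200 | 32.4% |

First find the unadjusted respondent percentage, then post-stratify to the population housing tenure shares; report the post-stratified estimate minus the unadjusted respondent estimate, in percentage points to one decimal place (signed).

Without adjustment, the pooled respondent share is:
  (160/760)×39.7 + (400/760)×23 + (200/760)×32.4 = 28.9895%
Post-stratifying to population shares instead:
  0.41×39.7 + 0.1×23 + 0.49×32.4 = 34.453%
Difference = 34.453 − 28.9895 = 5.4635 pp.

+5.5 percentage points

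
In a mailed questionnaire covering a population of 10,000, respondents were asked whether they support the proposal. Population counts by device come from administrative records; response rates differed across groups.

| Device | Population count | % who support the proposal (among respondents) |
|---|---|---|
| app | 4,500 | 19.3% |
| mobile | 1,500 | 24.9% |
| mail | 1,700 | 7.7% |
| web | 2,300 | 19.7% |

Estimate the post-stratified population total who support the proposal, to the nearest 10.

1,830

Each cell contributes its population count × the respondent rate:
  app: 4,500 × 19.3% = 868.5
  mobile: 1,500 × 24.9% = 373.5
  mail: 1,700 × 7.7% = 130.9
  web: 2,300 × 19.7% = 453.1
Estimated total = 1826 → 1,830.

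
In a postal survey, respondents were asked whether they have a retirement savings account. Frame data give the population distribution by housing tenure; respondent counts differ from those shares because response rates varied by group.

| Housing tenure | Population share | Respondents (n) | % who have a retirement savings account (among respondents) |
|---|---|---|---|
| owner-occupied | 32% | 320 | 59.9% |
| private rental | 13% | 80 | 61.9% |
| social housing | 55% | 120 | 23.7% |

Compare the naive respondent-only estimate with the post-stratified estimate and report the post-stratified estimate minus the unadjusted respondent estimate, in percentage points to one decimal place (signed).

Without adjustment, the pooled respondent share is:
  (320/520)×59.9 + (80/520)×61.9 + (120/520)×23.7 = 51.8538%
Reweighting by population housing tenure shares:
  0.32×59.9 + 0.13×61.9 + 0.55×23.7 = 40.25%
Difference = 40.25 − 51.8538 = -11.6038 pp.

-11.6 percentage points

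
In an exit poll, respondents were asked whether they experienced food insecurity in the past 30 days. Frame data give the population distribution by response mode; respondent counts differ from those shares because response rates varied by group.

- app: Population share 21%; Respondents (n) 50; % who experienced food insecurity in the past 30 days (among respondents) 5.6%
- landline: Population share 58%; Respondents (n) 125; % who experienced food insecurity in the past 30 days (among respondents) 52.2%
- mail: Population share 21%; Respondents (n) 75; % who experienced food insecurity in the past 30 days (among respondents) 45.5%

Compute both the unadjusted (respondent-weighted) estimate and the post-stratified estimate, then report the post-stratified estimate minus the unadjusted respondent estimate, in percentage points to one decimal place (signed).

Without adjustment, the pooled respondent share is:
  (50/250)×5.6 + (125/250)×52.2 + (75/250)×45.5 = 40.87%
Post-stratifying to population shares instead:
  0.21×5.6 + 0.58×52.2 + 0.21×45.5 = 41.007%
Difference = 41.007 − 40.87 = 0.137 pp.

+0.1 percentage points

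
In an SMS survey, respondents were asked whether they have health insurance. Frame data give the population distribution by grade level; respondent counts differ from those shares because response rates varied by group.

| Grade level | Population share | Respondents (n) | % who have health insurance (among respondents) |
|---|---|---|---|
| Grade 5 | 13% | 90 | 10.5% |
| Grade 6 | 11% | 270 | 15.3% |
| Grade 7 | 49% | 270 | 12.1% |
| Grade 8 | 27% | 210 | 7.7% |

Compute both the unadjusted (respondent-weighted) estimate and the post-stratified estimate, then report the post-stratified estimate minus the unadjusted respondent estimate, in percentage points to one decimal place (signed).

-0.8 percentage points

Without adjustment, the pooled respondent share is:
  (90/840)×10.5 + (270/840)×15.3 + (270/840)×12.1 + (210/840)×7.7 = 11.8571%
Post-stratifying to population shares instead:
  0.13×10.5 + 0.11×15.3 + 0.49×12.1 + 0.27×7.7 = 11.056%
Difference = 11.056 − 11.8571 = -0.8011 pp.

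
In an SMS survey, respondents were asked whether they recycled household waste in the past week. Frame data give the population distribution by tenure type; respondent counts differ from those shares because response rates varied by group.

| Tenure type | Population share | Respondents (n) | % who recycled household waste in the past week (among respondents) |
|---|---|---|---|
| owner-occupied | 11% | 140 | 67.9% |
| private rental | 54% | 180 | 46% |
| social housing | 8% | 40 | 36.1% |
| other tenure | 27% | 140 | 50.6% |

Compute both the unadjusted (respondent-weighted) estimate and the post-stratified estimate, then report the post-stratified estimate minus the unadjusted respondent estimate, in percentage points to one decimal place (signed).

Naive respondent-only estimate (weights = respondent counts):
  (140/500)×67.9 + (180/500)×46 + (40/500)×36.1 + (140/500)×50.6 = 52.628%
Post-stratified estimate weights by population shares:
  0.11×67.9 + 0.54×46 + 0.08×36.1 + 0.27×50.6 = 48.859%
Difference = 48.859 − 52.628 = -3.769 pp.

-3.8 percentage points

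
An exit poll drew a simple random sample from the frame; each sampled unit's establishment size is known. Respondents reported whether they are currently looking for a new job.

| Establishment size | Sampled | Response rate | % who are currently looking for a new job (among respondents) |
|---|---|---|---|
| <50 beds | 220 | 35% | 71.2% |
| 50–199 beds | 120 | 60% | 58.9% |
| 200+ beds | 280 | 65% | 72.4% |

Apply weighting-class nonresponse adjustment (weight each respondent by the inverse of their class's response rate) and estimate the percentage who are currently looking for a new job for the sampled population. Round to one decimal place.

69.4%

Each respondent's weight = sampled/responded in their class; summing within a class gives n_sampled, so:
  <50 beds: 220 × 71.2 = 15,664
  50–199 beds: 120 × 58.9 = 7068
  200+ beds: 280 × 72.4 = 20,272
Adjusted estimate = 43,004 / 620 = 69.3613 → 69.4%.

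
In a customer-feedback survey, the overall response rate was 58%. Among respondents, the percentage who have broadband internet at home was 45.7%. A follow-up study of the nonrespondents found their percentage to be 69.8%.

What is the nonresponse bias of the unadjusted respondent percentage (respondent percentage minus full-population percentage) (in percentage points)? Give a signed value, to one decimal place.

-10.1 percentage points

Nonresponse fraction = 1 − 0.58 = 0.42.
Bias = (nonresponse fraction) × (respondent percentage − nonrespondent percentage)
     = 0.42 × (45.7 − 69.8) = 0.42 × -24.1 = -10.122.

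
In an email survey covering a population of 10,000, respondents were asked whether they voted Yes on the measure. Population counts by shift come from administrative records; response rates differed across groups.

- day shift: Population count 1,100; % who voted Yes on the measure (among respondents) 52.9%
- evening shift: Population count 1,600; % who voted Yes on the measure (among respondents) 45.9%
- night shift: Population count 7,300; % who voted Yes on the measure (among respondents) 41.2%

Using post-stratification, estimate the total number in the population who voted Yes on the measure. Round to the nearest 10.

Estimated count per cell = population count × respondent percentage:
  day shift: 1,100 × 52.9% = 581.9
  evening shift: 1,600 × 45.9% = 734.4
  night shift: 7,300 × 41.2% = 3007.6
Estimated total = 4323.9 → 4,320.

4,320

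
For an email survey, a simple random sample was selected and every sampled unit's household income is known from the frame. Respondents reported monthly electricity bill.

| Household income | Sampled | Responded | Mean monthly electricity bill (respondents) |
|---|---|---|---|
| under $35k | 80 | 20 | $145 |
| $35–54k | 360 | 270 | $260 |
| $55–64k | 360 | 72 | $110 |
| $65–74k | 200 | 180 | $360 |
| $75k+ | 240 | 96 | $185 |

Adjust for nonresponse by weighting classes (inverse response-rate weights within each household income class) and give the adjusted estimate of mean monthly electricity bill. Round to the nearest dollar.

$211

Class response rates: under $35k 20/80 = 25%, $35–54k 270/360 = 75%, $55–64k 72/360 = 20%, $65–74k 180/200 = 90%, $75k+ 96/240 = 40%.
Each respondent's weight = sampled/responded in their class; summing within a class gives n_sampled, so:
  under $35k: 80 × 145 = 11,600
  $35–54k: 360 × 260 = 93,600
  $55–64k: 360 × 110 = 39,600
  $65–74k: 200 × 360 = 72,000
  $75k+: 240 × 185 = 44,400
Adjusted estimate = 261,200 / 1,240 = 210.645 → $211.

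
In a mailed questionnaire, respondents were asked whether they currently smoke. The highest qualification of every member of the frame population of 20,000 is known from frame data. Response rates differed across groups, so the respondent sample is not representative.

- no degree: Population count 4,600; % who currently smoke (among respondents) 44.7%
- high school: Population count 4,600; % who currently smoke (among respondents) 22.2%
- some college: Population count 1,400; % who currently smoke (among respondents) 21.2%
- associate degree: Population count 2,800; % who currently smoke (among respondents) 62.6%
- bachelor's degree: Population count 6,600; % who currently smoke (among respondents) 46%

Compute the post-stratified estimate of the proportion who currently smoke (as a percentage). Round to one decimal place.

Weight each group's respondent value by its population share:
  no degree: (4,600/20,000) × 44.7 = 10.281
  high school: (4,600/20,000) × 22.2 = 5.106
  some college: (1,400/20,000) × 21.2 = 1.484
  associate degree: (2,800/20,000) × 62.6 = 8.764
  bachelor's degree: (6,600/20,000) × 46 = 15.18
Post-stratified estimate = 40.815 → 40.8%.

40.8%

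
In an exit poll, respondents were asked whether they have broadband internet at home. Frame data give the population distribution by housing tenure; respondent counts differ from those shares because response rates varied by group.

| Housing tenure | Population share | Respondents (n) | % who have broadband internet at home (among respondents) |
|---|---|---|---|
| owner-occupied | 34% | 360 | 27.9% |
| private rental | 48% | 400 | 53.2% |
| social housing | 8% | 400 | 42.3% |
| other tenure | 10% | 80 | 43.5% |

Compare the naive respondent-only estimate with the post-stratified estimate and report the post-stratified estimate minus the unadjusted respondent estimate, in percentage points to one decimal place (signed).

Naive respondent-only estimate (weights = respondent counts):
  (360/1240)×27.9 + (400/1240)×53.2 + (400/1240)×42.3 + (80/1240)×43.5 = 41.7129%
Post-stratifying to population shares instead:
  0.34×27.9 + 0.48×53.2 + 0.08×42.3 + 0.1×43.5 = 42.756%
Difference = 42.756 − 41.7129 = 1.0431 pp.

+1.0 percentage points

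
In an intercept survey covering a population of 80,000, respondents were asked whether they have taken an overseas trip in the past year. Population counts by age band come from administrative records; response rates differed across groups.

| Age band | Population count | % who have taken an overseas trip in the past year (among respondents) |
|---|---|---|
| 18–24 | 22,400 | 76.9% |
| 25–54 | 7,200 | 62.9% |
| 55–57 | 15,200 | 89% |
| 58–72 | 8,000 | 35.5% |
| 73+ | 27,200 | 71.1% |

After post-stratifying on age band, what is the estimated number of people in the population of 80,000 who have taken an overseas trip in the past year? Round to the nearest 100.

Each cell contributes its population count × the respondent rate:
  18–24: 22,400 × 76.9% = 17225.6
  25–54: 7,200 × 62.9% = 4528.8
  55–57: 15,200 × 89% = 13,528
  58–72: 8,000 × 35.5% = 2840
  73+: 27,200 × 71.1% = 19339.2
Estimated total = 57461.6 → 57,500.

57,500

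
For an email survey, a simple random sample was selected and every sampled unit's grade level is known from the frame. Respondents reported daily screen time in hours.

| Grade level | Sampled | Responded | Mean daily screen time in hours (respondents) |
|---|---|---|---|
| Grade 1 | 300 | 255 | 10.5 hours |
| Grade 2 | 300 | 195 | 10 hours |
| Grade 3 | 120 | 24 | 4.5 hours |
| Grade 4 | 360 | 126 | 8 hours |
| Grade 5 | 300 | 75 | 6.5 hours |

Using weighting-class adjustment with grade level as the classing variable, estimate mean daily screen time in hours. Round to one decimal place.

8.3

Response rates by class: Grade 1 255/300 = 85%, Grade 2 195/300 = 65%, Grade 3 24/120 = 20%, Grade 4 126/360 = 35%, Grade 5 75/300 = 25%.
With weight = n_sampled/n_responded per class, the weighted class total is n_sampled:
  Grade 1: 300 × 10.5 = 3150
  Grade 2: 300 × 10 = 3000
  Grade 3: 120 × 4.5 = 540
  Grade 4: 360 × 8 = 2880
  Grade 5: 300 × 6.5 = 1950
Adjusted estimate = 11,520 / 1,380 = 8.34783 → 8.3.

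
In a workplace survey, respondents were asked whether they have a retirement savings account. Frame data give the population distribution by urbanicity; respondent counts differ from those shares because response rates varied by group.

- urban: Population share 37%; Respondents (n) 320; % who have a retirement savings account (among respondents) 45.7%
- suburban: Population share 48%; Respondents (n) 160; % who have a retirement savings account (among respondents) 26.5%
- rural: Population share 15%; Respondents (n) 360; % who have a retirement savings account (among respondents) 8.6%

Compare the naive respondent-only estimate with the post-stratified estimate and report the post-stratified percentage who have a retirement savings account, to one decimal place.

30.9%

Unadjusted (pooled respondent) estimate weights by respondent counts:
  (320/840)×45.7 + (160/840)×26.5 + (360/840)×8.6 = 26.1429%
Reweighting by population urbanicity shares:
  0.37×45.7 + 0.48×26.5 + 0.15×8.6 = 30.919%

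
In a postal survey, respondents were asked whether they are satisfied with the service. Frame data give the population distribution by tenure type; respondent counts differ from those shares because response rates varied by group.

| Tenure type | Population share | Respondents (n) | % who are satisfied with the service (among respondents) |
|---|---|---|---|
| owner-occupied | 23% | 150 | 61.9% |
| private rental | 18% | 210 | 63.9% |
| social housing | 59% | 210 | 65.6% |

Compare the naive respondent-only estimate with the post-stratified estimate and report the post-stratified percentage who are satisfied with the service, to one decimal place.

Without adjustment, the pooled respondent share is:
  (150/570)×61.9 + (210/570)×63.9 + (210/570)×65.6 = 64%
Post-stratified estimate weights by population shares:
  0.23×61.9 + 0.18×63.9 + 0.59×65.6 = 64.443%

64.4%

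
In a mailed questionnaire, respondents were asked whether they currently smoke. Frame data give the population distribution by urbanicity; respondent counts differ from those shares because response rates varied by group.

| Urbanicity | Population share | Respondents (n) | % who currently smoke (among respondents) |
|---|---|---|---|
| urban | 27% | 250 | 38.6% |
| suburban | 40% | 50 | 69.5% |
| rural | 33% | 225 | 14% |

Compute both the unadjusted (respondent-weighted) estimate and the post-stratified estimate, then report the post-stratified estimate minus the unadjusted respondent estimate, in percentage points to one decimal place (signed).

+11.8 percentage points

Without adjustment, the pooled respondent share is:
  (250/525)×38.6 + (50/525)×69.5 + (225/525)×14 = 31%
Post-stratified estimate weights by population shares:
  0.27×38.6 + 0.4×69.5 + 0.33×14 = 42.842%
Difference = 42.842 − 31 = 11.842 pp.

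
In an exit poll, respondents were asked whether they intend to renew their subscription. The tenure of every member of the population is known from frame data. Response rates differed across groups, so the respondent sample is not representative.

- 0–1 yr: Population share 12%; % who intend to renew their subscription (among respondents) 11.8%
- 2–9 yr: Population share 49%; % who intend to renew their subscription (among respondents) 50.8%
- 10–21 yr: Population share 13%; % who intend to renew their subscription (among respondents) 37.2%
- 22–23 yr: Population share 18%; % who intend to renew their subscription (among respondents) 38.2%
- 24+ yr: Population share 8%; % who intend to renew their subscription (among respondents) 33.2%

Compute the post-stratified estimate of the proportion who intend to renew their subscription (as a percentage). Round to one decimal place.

40.7%

Each cell contributes population-share × respondent value:
  0–1 yr: 0.12 × 11.8 = 1.416
  2–9 yr: 0.49 × 50.8 = 24.892
  10–21 yr: 0.13 × 37.2 = 4.836
  22–23 yr: 0.18 × 38.2 = 6.876
  24+ yr: 0.08 × 33.2 = 2.656
Post-stratified estimate = 40.676 → 40.7%.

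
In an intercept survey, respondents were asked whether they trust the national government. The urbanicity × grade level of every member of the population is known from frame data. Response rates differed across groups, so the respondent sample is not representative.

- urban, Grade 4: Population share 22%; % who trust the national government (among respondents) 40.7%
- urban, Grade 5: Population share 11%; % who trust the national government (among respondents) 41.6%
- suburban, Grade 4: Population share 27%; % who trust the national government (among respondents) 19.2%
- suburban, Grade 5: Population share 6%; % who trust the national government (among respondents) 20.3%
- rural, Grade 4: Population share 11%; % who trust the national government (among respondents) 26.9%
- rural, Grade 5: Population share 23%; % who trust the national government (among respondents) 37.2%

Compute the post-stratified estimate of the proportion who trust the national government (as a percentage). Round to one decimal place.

Reweight to the known urbanicity × grade level distribution:
  urban, Grade 4: 0.22 × 40.7 = 8.954
  urban, Grade 5: 0.11 × 41.6 = 4.576
  suburban, Grade 4: 0.27 × 19.2 = 5.184
  suburban, Grade 5: 0.06 × 20.3 = 1.218
  rural, Grade 4: 0.11 × 26.9 = 2.959
  rural, Grade 5: 0.23 × 37.2 = 8.556
Post-stratified estimate = 31.447 → 31.4%.

31.4%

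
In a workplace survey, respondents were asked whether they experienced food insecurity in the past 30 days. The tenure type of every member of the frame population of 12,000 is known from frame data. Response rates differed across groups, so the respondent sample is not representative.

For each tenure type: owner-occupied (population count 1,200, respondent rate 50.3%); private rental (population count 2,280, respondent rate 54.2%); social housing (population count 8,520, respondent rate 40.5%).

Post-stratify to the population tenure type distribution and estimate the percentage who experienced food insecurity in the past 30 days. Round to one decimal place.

44.1%

Reweight to the known tenure type distribution:
  owner-occupied: (1,200/12,000) × 50.3 = 5.03
  private rental: (2,280/12,000) × 54.2 = 10.298
  social housing: (8,520/12,000) × 40.5 = 28.755
Post-stratified estimate = 44.083 → 44.1%.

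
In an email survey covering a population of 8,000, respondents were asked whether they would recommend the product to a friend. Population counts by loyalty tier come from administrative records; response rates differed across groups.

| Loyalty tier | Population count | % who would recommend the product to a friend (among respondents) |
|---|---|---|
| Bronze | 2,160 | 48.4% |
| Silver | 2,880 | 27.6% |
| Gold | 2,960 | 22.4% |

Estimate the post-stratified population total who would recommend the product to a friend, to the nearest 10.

2,500

Apply each group's respondent rate to its population count:
  Bronze: 2,160 × 48.4% = 1045.44
  Silver: 2,880 × 27.6% = 794.88
  Gold: 2,960 × 22.4% = 663.04
Estimated total = 2503.36 → 2,500.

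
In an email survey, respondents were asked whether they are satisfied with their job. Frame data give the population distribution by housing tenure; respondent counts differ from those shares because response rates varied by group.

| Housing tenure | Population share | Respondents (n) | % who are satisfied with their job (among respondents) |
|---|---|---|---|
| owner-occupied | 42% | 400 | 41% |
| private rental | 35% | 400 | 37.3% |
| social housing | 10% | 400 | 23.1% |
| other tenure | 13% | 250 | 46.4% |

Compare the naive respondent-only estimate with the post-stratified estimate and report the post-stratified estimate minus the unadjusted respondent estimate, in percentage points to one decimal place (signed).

+2.6 percentage points

Unadjusted (pooled respondent) estimate weights by respondent counts:
  (400/1450)×41 + (400/1450)×37.3 + (400/1450)×23.1 + (250/1450)×46.4 = 35.9724%
Post-stratified estimate weights by population shares:
  0.42×41 + 0.35×37.3 + 0.1×23.1 + 0.13×46.4 = 38.617%
Difference = 38.617 − 35.9724 = 2.6446 pp.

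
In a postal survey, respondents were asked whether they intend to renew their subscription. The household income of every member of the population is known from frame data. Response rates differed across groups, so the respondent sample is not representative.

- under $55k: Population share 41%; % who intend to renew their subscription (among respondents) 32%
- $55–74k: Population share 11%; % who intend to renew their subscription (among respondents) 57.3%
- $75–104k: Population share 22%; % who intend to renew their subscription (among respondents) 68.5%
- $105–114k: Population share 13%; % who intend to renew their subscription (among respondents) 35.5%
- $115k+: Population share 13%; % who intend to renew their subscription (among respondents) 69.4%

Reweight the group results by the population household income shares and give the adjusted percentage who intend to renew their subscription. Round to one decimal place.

Weight each group's respondent value by its population share:
  under $55k: 0.41 × 32 = 13.12
  $55–74k: 0.11 × 57.3 = 6.303
  $75–104k: 0.22 × 68.5 = 15.07
  $105–114k: 0.13 × 35.5 = 4.615
  $115k+: 0.13 × 69.4 = 9.022
Post-stratified estimate = 48.13 → 48.1%.

48.1%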